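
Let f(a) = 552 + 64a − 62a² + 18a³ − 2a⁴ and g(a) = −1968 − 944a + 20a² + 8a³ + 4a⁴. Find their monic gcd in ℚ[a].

Apply the Euclidean algorithm:
  −2a⁴ + 18a³ − 62a² + 64a + 552 = (−1/2)(4a⁴ + 8a³ + 20a² − 944a − 1968) + (22a³ − 52a² − 408a − 432)
  4a⁴ + 8a³ + 20a² − 944a − 1968 = ((2/11)a + 96/121)(22a³ − 52a² − 408a − 432) + ((16388/121)a² − (65552/121)a − 196656/121)
  22a³ − 52a² − 408a − 432 = ((1331/8194)a + 1089/4097)((16388/121)a² − (65552/121)a − 196656/121) + (0)
Last nonzero remainder: (16388/121)a² − (65552/121)a − 196656/121. Dividing through by 16388/121 gives the monic gcd a² − 4a − 12.

−12 − 4a + a²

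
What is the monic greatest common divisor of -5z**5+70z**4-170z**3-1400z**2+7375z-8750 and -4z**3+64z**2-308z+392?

Repeated division with remainder:
  -5z**5+70z**4-170z**3-1400z**2+7375z-8750 = ((5/4)z**2+(5/2)z-55/4)(-4z**3+64z**2-308z+392) + (-240z**2+2160z-3360)
  -4z**3+64z**2-308z+392 = ((1/60)z-7/60)(-240z**2+2160z-3360) + (0)
Last nonzero remainder: -240z**2+2160z-3360. Dividing through by -240 gives the monic gcd z**2-9z+14.

z**2-9z+14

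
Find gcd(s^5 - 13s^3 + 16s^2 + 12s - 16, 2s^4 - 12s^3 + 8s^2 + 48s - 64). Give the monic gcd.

s^2 - 4s + 4

Apply the Euclidean algorithm:
  s^5 - 13s^3 + 16s^2 + 12s - 16 = ((1/2)s + 3)(2s^4 - 12s^3 + 8s^2 + 48s - 64) + (19s^3 - 32s^2 - 100s + 176)
  2s^4 - 12s^3 + 8s^2 + 48s - 64 = ((2/19)s - 164/361)(19s^3 - 32s^2 - 100s + 176) + ((1440/361)s^2 - (5760/361)s + 5760/361)
  19s^3 - 32s^2 - 100s + 176 = ((6859/1440)s + 3971/360)((1440/361)s^2 - (5760/361)s + 5760/361) + (0)
Last nonzero remainder: (1440/361)s^2 - (5760/361)s + 5760/361. Dividing through by 1440/361 gives the monic gcd s^2 - 4s + 4.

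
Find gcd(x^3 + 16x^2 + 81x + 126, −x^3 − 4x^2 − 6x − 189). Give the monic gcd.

x + 7

Euclidean algorithm in ℚ[x]:
  x^3 + 16x^2 + 81x + 126 = (−1)(−x^3 − 4x^2 − 6x − 189) + (12x^2 + 75x − 63)
  −x^3 − 4x^2 − 6x − 189 = (−(1/12)x + 3/16)(12x^2 + 75x − 63) + (−(405/16)x − 2835/16)
  12x^2 + 75x − 63 = (−(64/135)x + 16/45)(−(405/16)x − 2835/16) + (0)
Last nonzero remainder: −(405/16)x − 2835/16. Dividing through by −405/16 gives the monic gcd x + 7.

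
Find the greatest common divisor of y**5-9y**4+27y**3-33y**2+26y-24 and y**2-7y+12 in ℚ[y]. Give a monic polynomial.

Euclidean algorithm in ℚ[y]:
  y**5-9y**4+27y**3-33y**2+26y-24 = (y**3-2y**2+y-2)(y**2-7y+12) + (0)
The last nonzero remainder y**2-7y+12 is already monic.

y**2-7y+12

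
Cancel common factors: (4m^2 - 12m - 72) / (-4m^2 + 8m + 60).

(-m + 6)/(m - 5)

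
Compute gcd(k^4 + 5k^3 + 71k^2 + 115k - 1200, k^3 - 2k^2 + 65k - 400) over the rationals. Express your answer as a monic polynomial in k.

Euclidean algorithm in ℚ[k]:
  k^4 + 5k^3 + 71k^2 + 115k - 1200 = (k + 7)(k^3 - 2k^2 + 65k - 400) + (20k^2 + 60k + 1600)
  k^3 - 2k^2 + 65k - 400 = ((1/20)k - 1/4)(20k^2 + 60k + 1600) + (0)
Last nonzero remainder: 20k^2 + 60k + 1600. Dividing through by 20 gives the monic gcd k^2 + 3k + 80.

k^2 + 3k + 80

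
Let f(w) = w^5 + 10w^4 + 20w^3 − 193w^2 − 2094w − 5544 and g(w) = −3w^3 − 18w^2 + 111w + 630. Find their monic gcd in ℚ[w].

Euclidean algorithm in ℚ[w]:
  w^5 + 10w^4 + 20w^3 − 193w^2 − 2094w − 5544 = (−(1/3)w^2 − (4/3)w − 11)(−3w^3 − 18w^2 + 111w + 630) + (−33w^2 − 33w + 1386)
  −3w^3 − 18w^2 + 111w + 630 = ((1/11)w + 5/11)(−33w^2 − 33w + 1386) + (0)
Last nonzero remainder: −33w^2 − 33w + 1386. Dividing through by −33 gives the monic gcd w^2 + w − 42.

w^2 + w − 42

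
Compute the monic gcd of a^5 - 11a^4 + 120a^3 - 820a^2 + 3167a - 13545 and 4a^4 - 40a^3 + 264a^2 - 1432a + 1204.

a^3 - 9a^2 + 57a - 301

Repeated division with remainder:
  a^5 - 11a^4 + 120a^3 - 820a^2 + 3167a - 13545 = ((1/4)a - 1/4)(4a^4 - 40a^3 + 264a^2 - 1432a + 1204) + (44a^3 - 396a^2 + 2508a - 13244)
  4a^4 - 40a^3 + 264a^2 - 1432a + 1204 = ((1/11)a - 1/11)(44a^3 - 396a^2 + 2508a - 13244) + (0)
Last nonzero remainder: 44a^3 - 396a^2 + 2508a - 13244. Dividing through by 44 gives the monic gcd a^3 - 9a^2 + 57a - 301.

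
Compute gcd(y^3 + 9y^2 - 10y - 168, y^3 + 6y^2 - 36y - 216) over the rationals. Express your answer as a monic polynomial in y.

y + 6

Euclidean algorithm in ℚ[y]:
  y^3 + 9y^2 - 10y - 168 = (y^3 + 6y^2 - 36y - 216) + (3y^2 + 26y + 48)
  y^3 + 6y^2 - 36y - 216 = ((1/3)y - 8/9)(3y^2 + 26y + 48) + (-(260/9)y - 520/3)
  3y^2 + 26y + 48 = (-(27/260)y - 18/65)(-(260/9)y - 520/3) + (0)
Last nonzero remainder: -(260/9)y - 520/3. Dividing through by -260/9 gives the monic gcd y + 6.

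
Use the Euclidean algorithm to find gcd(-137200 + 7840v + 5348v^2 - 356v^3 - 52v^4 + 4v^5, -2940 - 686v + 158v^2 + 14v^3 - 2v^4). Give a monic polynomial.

490 - 49v - 10v^2 + v^3

Repeated division with remainder:
  4v^5 - 52v^4 - 356v^3 + 5348v^2 + 7840v - 137200 = (-2v + 12)(-2v^4 + 14v^3 + 158v^2 - 686v - 2940) + (-208v^3 + 2080v^2 + 10192v - 101920)
  -2v^4 + 14v^3 + 158v^2 - 686v - 2940 = ((1/104)v + 3/104)(-208v^3 + 2080v^2 + 10192v - 101920) + (0)
Last nonzero remainder: -208v^3 + 2080v^2 + 10192v - 101920. Dividing through by -208 gives the monic gcd v^3 - 10v^2 - 49v + 490.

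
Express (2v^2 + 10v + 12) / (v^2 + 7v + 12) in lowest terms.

(2v + 4)/(v + 4)

Repeated division with remainder:
  2v^2 + 10v + 12 = (2)(v^2 + 7v + 12) + (−4v − 12)
  v^2 + 7v + 12 = (−(1/4)v − 1)(−4v − 12) + (0)
Last nonzero remainder: −4v − 12. Dividing through by −4 gives the monic gcd v + 3.
Cancel v + 3 from numerator and denominator to get the reduced form.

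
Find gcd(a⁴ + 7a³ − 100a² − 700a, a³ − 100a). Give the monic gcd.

Repeated division with remainder:
  a⁴ + 7a³ − 100a² − 700a = (a + 7)(a³ − 100a) + (0)
The last nonzero remainder a³ − 100a is already monic.

a³ − 100a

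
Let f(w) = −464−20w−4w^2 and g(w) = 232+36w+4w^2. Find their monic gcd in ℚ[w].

By polynomial division,
  −4w^2−20w−464 = (−1)(4w^2+36w+232) + (16w−232)
  4w^2+36w+232 = ((1/4)w+47/8)(16w−232) + (1595)
  16w−232 = ((16/1595)w−8/55)(1595) + (0)
The last nonzero remainder is the constant 1595, so the polynomials are coprime and gcd = 1.

1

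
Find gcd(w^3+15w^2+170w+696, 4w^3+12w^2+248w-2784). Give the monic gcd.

w^2+9w+116

By polynomial division,
  w^3+15w^2+170w+696 = (1/4)(4w^3+12w^2+248w-2784) + (12w^2+108w+1392)
  4w^3+12w^2+248w-2784 = ((1/3)w-2)(12w^2+108w+1392) + (0)
Last nonzero remainder: 12w^2+108w+1392. Dividing through by 12 gives the monic gcd w^2+9w+116.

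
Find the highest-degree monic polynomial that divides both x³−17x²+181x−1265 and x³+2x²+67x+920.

Repeated division with remainder:
  x³−17x²+181x−1265 = (x³+2x²+67x+920) + (−19x²+114x−2185)
  x³+2x²+67x+920 = (−(1/19)x−8/19)(−19x²+114x−2185) + (0)
Last nonzero remainder: −19x²+114x−2185. Dividing through by −19 gives the monic gcd x²−6x+115.

x²−6x+115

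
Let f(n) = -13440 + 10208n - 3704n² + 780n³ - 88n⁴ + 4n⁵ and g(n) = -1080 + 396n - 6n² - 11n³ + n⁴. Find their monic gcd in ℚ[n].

30 - 11n + n²

Apply the Euclidean algorithm:
  4n⁵ - 88n⁴ + 780n³ - 3704n² + 10208n - 13440 = (4n - 44)(n⁴ - 11n³ - 6n² + 396n - 1080) + (320n³ - 5552n² + 31952n - 60960)
  n⁴ - 11n³ - 6n² + 396n - 1080 = ((1/320)n + 127/6400)(320n³ - 5552n² + 31952n - 60960) + ((1729/400)n² - (19019/400)n + 5187/40)
  320n³ - 5552n² + 31952n - 60960 = ((128000/1729)n - 812800/1729)((1729/400)n² - (19019/400)n + 5187/40) + (0)
Last nonzero remainder: (1729/400)n² - (19019/400)n + 5187/40. Dividing through by 1729/400 gives the monic gcd n² - 11n + 30.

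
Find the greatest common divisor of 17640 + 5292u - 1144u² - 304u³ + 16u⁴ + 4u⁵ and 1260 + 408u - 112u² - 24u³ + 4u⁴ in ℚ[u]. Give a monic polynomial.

105 - u - 9u² + u³

By polynomial division,
  4u⁵ + 16u⁴ - 304u³ - 1144u² + 5292u + 17640 = (u + 10)(4u⁴ - 24u³ - 112u² + 408u + 1260) + (48u³ - 432u² - 48u + 5040)
  4u⁴ - 24u³ - 112u² + 408u + 1260 = ((1/12)u + 1/4)(48u³ - 432u² - 48u + 5040) + (0)
Last nonzero remainder: 48u³ - 432u² - 48u + 5040. Dividing through by 48 gives the monic gcd u³ - 9u² - u + 105.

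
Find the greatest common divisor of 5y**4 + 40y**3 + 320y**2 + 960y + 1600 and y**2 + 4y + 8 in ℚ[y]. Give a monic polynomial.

y**2 + 4y + 8

Repeated division with remainder:
  5y**4 + 40y**3 + 320y**2 + 960y + 1600 = (5y**2 + 20y + 200)(y**2 + 4y + 8) + (0)
The last nonzero remainder y**2 + 4y + 8 is already monic.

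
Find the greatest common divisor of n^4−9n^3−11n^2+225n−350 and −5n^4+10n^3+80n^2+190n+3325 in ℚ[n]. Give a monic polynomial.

n^2−2n−35

Apply the Euclidean algorithm:
  n^4−9n^3−11n^2+225n−350 = (−1/5)(−5n^4+10n^3+80n^2+190n+3325) + (−7n^3+5n^2+263n+315)
  −5n^4+10n^3+80n^2+190n+3325 = ((5/7)n−45/49)(−7n^3+5n^2+263n+315) + (−(5060/49)n^2+(10120/49)n+25300/7)
  −7n^3+5n^2+263n+315 = ((343/5060)n+441/5060)(−(5060/49)n^2+(10120/49)n+25300/7) + (0)
Last nonzero remainder: −(5060/49)n^2+(10120/49)n+25300/7. Dividing through by −5060/49 gives the monic gcd n^2−2n−35.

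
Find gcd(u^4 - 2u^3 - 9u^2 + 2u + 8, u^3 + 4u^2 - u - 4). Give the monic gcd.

u^2 - 1

Euclidean algorithm in ℚ[u]:
  u^4 - 2u^3 - 9u^2 + 2u + 8 = (u - 6)(u^3 + 4u^2 - u - 4) + (16u^2 - 16)
  u^3 + 4u^2 - u - 4 = ((1/16)u + 1/4)(16u^2 - 16) + (0)
Last nonzero remainder: 16u^2 - 16. Dividing through by 16 gives the monic gcd u^2 - 1.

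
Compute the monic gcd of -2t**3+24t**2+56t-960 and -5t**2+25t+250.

Repeated division with remainder:
  -2t**3+24t**2+56t-960 = ((2/5)t-14/5)(-5t**2+25t+250) + (26t-260)
  -5t**2+25t+250 = (-(5/26)t-25/26)(26t-260) + (0)
Last nonzero remainder: 26t-260. Dividing through by 26 gives the monic gcd t-10.

t-10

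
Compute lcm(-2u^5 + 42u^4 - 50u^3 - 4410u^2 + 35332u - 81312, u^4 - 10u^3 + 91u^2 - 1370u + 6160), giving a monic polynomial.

By polynomial division,
  -2u^5 + 42u^4 - 50u^3 - 4410u^2 + 35332u - 81312 = (-2u + 22)(u^4 - 10u^3 + 91u^2 - 1370u + 6160) + (352u^3 - 9152u^2 + 77792u - 216832)
  u^4 - 10u^3 + 91u^2 - 1370u + 6160 = ((1/352)u + 1/22)(352u^3 - 9152u^2 + 77792u - 216832) + (286u^2 - 4290u + 16016)
  352u^3 - 9152u^2 + 77792u - 216832 = ((16/13)u - 176/13)(286u^2 - 4290u + 16016) + (0)
Last nonzero remainder: 286u^2 - 4290u + 16016. Dividing through by 286 gives the monic gcd u^2 - 15u + 56.
Then lcm(f, g) = f·g / gcd(f, g); expanding and making the result monic gives the answer.

u^7 - 16u^6 + 30u^5 + 20u^4 - 3891u^3 + 194876u^2 - 1739980u + 4472160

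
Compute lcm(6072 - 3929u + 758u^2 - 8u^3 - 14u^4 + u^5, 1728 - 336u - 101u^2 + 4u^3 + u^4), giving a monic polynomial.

Apply the Euclidean algorithm:
  u^5 - 14u^4 - 8u^3 + 758u^2 - 3929u + 6072 = (u - 18)(u^4 + 4u^3 - 101u^2 - 336u + 1728) + (165u^3 - 724u^2 - 11705u + 37176)
  u^4 + 4u^3 - 101u^2 - 336u + 1728 = ((1/165)u + 1384/27225)(165u^3 - 724u^2 - 11705u + 37176) + ((183616/27225)u^2 + (183616/5445)u - 1468928/9075)
  165u^3 - 724u^2 - 11705u + 37176 = ((4492125/183616)u - 42171525/183616)((183616/27225)u^2 + (183616/5445)u - 1468928/9075) + (0)
Last nonzero remainder: (183616/27225)u^2 + (183616/5445)u - 1468928/9075. Dividing through by 183616/27225 gives the monic gcd u^2 + 5u - 24.
Then lcm(f, g) = f·g / gcd(f, g); expanding and making the result monic gives the answer.

-437184 + 276816u - 44575u^2 - 4111u^3 + 1774u^4 - 66u^5 - 15u^6 + u^7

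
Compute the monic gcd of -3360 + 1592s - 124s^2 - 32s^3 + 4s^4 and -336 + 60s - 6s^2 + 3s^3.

-4 + s

By polynomial division,
  4s^4 - 32s^3 - 124s^2 + 1592s - 3360 = ((4/3)s - 8)(3s^3 - 6s^2 + 60s - 336) + (-252s^2 + 2520s - 6048)
  3s^3 - 6s^2 + 60s - 336 = (-(1/84)s - 2/21)(-252s^2 + 2520s - 6048) + (228s - 912)
  -252s^2 + 2520s - 6048 = (-(21/19)s + 126/19)(228s - 912) + (0)
Last nonzero remainder: 228s - 912. Dividing through by 228 gives the monic gcd s - 4.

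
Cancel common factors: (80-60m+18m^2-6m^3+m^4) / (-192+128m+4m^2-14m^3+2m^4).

By polynomial division,
  m^4-6m^3+18m^2-60m+80 = (1/2)(2m^4-14m^3+4m^2+128m-192) + (m^3+16m^2-124m+176)
  2m^4-14m^3+4m^2+128m-192 = (2m-46)(m^3+16m^2-124m+176) + (988m^2-5928m+7904)
  m^3+16m^2-124m+176 = ((1/988)m+11/494)(988m^2-5928m+7904) + (0)
Last nonzero remainder: 988m^2-5928m+7904. Dividing through by 988 gives the monic gcd m^2-6m+8.
Cancel m^2-6m+8 from numerator and denominator to get the reduced form.

(10+m^2)/(-24-2m+2m^2)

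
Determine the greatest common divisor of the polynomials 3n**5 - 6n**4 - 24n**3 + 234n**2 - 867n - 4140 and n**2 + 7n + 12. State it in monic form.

Apply the Euclidean algorithm:
  3n**5 - 6n**4 - 24n**3 + 234n**2 - 867n - 4140 = (3n**3 - 27n**2 + 129n - 345)(n**2 + 7n + 12) + (0)
The last nonzero remainder n**2 + 7n + 12 is already monic.

n**2 + 7n + 12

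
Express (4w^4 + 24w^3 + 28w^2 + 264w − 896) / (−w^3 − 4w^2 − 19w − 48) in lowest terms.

By polynomial division,
  4w^4 + 24w^3 + 28w^2 + 264w − 896 = (−4w − 8)(−w^3 − 4w^2 − 19w − 48) + (−80w^2 − 80w − 1280)
  −w^3 − 4w^2 − 19w − 48 = ((1/80)w + 3/80)(−80w^2 − 80w − 1280) + (0)
Last nonzero remainder: −80w^2 − 80w − 1280. Dividing through by −80 gives the monic gcd w^2 + w + 16.
Cancel w^2 + w + 16 from numerator and denominator to get the reduced form.

(−4w^2 − 20w + 56)/(w + 3)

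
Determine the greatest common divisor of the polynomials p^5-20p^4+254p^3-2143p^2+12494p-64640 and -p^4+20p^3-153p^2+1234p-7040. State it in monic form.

p^3-9p^2+54p-640

By polynomial division,
  p^5-20p^4+254p^3-2143p^2+12494p-64640 = (-p)(-p^4+20p^3-153p^2+1234p-7040) + (101p^3-909p^2+5454p-64640)
  -p^4+20p^3-153p^2+1234p-7040 = (-(1/101)p+11/101)(101p^3-909p^2+5454p-64640) + (0)
Last nonzero remainder: 101p^3-909p^2+5454p-64640. Dividing through by 101 gives the monic gcd p^3-9p^2+54p-640.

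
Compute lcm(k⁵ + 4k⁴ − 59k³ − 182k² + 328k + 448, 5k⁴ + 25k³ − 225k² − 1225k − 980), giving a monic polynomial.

k⁶ + 11k⁵ − 31k⁴ − 595k³ − 946k² + 2744k + 3136

By polynomial division,
  k⁵ + 4k⁴ − 59k³ − 182k² + 328k + 448 = ((1/5)k − 1/5)(5k⁴ + 25k³ − 225k² − 1225k − 980) + (−9k³ + 18k² + 279k + 252)
  5k⁴ + 25k³ − 225k² − 1225k − 980 = (−(5/9)k − 35/9)(−9k³ + 18k² + 279k + 252) + (0)
Last nonzero remainder: −9k³ + 18k² + 279k + 252. Dividing through by −9 gives the monic gcd k³ − 2k² − 31k − 28.
Then lcm(f, g) = f·g / gcd(f, g); expanding and making the result monic gives the answer.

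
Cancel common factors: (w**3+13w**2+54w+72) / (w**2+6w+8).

(w**2+9w+18)/(w+2)

Apply the Euclidean algorithm:
  w**3+13w**2+54w+72 = (w+7)(w**2+6w+8) + (4w+16)
  w**2+6w+8 = ((1/4)w+1/2)(4w+16) + (0)
Last nonzero remainder: 4w+16. Dividing through by 4 gives the monic gcd w+4.
Cancel w+4 from numerator and denominator to get the reduced form.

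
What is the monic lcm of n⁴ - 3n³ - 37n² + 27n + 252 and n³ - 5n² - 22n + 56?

n⁵ - 5n⁴ - 31n³ + 101n² + 198n - 504

By polynomial division,
  n⁴ - 3n³ - 37n² + 27n + 252 = (n + 2)(n³ - 5n² - 22n + 56) + (-5n² + 15n + 140)
  n³ - 5n² - 22n + 56 = (-(1/5)n + 2/5)(-5n² + 15n + 140) + (0)
Last nonzero remainder: -5n² + 15n + 140. Dividing through by -5 gives the monic gcd n² - 3n - 28.
Then lcm(f, g) = f·g / gcd(f, g); expanding and making the result monic gives the answer.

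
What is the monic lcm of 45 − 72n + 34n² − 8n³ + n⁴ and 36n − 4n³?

Apply the Euclidean algorithm:
  n⁴ − 8n³ + 34n² − 72n + 45 = (−(1/4)n + 2)(−4n³ + 36n) + (43n² − 144n + 45)
  −4n³ + 36n = (−(4/43)n − 576/1849)(43n² − 144n + 45) + (−(8640/1849)n + 25920/1849)
  43n² − 144n + 45 = (−(79507/8640)n + 1849/576)(−(8640/1849)n + 25920/1849) + (0)
Last nonzero remainder: −(8640/1849)n + 25920/1849. Dividing through by −8640/1849 gives the monic gcd n − 3.
Then lcm(f, g) = f·g / gcd(f, g); expanding and making the result monic gives the answer.

135n − 171n² + 30n³ + 10n⁴ − 5n⁵ + n⁶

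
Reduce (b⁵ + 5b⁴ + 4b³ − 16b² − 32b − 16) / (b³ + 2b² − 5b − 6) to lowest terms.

(b³ + 6b² + 12b + 8)/(b + 3)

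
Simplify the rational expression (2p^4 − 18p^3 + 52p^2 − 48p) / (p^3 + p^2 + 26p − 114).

By polynomial division,
  2p^4 − 18p^3 + 52p^2 − 48p = (2p − 20)(p^3 + p^2 + 26p − 114) + (20p^2 + 700p − 2280)
  p^3 + p^2 + 26p − 114 = ((1/20)p − 17/10)(20p^2 + 700p − 2280) + (1330p − 3990)
  20p^2 + 700p − 2280 = ((2/133)p + 4/7)(1330p − 3990) + (0)
Last nonzero remainder: 1330p − 3990. Dividing through by 1330 gives the monic gcd p − 3.
Cancel p − 3 from numerator and denominator to get the reduced form.

(2p^3 − 12p^2 + 16p)/(p^2 + 4p + 38)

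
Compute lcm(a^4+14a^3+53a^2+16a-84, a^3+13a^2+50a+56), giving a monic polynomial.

Repeated division with remainder:
  a^4+14a^3+53a^2+16a-84 = (a+1)(a^3+13a^2+50a+56) + (-10a^2-90a-140)
  a^3+13a^2+50a+56 = (-(1/10)a-2/5)(-10a^2-90a-140) + (0)
Last nonzero remainder: -10a^2-90a-140. Dividing through by -10 gives the monic gcd a^2+9a+14.
Then lcm(f, g) = f·g / gcd(f, g); expanding and making the result monic gives the answer.

a^5+18a^4+109a^3+228a^2-20a-336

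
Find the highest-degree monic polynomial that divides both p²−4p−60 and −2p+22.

1

Apply the Euclidean algorithm:
  p²−4p−60 = (−(1/2)p−7/2)(−2p+22) + (17)
  −2p+22 = (−(2/17)p+22/17)(17) + (0)
The last nonzero remainder is the constant 17, so the polynomials are coprime and gcd = 1.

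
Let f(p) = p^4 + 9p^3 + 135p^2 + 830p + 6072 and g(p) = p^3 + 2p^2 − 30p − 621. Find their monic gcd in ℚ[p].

Euclidean algorithm in ℚ[p]:
  p^4 + 9p^3 + 135p^2 + 830p + 6072 = (p + 7)(p^3 + 2p^2 − 30p − 621) + (151p^2 + 1661p + 10419)
  p^3 + 2p^2 − 30p − 621 = ((1/151)p − 9/151)(151p^2 + 1661p + 10419) + (0)
Last nonzero remainder: 151p^2 + 1661p + 10419. Dividing through by 151 gives the monic gcd p^2 + 11p + 69.

p^2 + 11p + 69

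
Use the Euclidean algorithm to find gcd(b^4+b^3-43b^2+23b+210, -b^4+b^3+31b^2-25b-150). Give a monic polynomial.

Euclidean algorithm in ℚ[b]:
  b^4+b^3-43b^2+23b+210 = (-1)(-b^4+b^3+31b^2-25b-150) + (2b^3-12b^2-2b+60)
  -b^4+b^3+31b^2-25b-150 = (-(1/2)b-5/2)(2b^3-12b^2-2b+60) + (0)
Last nonzero remainder: 2b^3-12b^2-2b+60. Dividing through by 2 gives the monic gcd b^3-6b^2-b+30.

b^3-6b^2-b+30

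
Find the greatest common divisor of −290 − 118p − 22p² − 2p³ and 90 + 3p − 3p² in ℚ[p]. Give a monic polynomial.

5 + p

Euclidean algorithm in ℚ[p]:
  −2p³ − 22p² − 118p − 290 = ((2/3)p + 8)(−3p² + 3p + 90) + (−202p − 1010)
  −3p² + 3p + 90 = ((3/202)p − 9/101)(−202p − 1010) + (0)
Last nonzero remainder: −202p − 1010. Dividing through by −202 gives the monic gcd p + 5.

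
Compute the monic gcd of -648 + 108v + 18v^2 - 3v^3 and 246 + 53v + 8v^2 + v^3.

6 + v

Apply the Euclidean algorithm:
  -3v^3 + 18v^2 + 108v - 648 = (-3)(v^3 + 8v^2 + 53v + 246) + (42v^2 + 267v + 90)
  v^3 + 8v^2 + 53v + 246 = ((1/42)v + 23/588)(42v^2 + 267v + 90) + ((7921/196)v + 23763/98)
  42v^2 + 267v + 90 = ((8232/7921)v + 2940/7921)((7921/196)v + 23763/98) + (0)
Last nonzero remainder: (7921/196)v + 23763/98. Dividing through by 7921/196 gives the monic gcd v + 6.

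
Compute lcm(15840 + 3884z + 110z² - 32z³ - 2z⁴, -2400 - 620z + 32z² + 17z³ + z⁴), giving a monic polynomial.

Euclidean algorithm in ℚ[z]:
  -2z⁴ - 32z³ + 110z² + 3884z + 15840 = (-2)(z⁴ + 17z³ + 32z² - 620z - 2400) + (2z³ + 174z² + 2644z + 11040)
  z⁴ + 17z³ + 32z² - 620z - 2400 = ((1/2)z - 35)(2z³ + 174z² + 2644z + 11040) + (4800z² + 86400z + 384000)
  2z³ + 174z² + 2644z + 11040 = ((1/2400)z + 23/800)(4800z² + 86400z + 384000) + (0)
Last nonzero remainder: 4800z² + 86400z + 384000. Dividing through by 4800 gives the monic gcd z² + 18z + 80.
Then lcm(f, g) = f·g / gcd(f, g); expanding and making the result monic gives the answer.

237600 + 66180z - 4328z² - 2367z³ - 101z⁴ + 15z⁵ + z⁶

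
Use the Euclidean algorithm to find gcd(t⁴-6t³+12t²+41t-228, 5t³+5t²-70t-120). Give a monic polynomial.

t²-t-12

By polynomial division,
  t⁴-6t³+12t²+41t-228 = ((1/5)t-7/5)(5t³+5t²-70t-120) + (33t²-33t-396)
  5t³+5t²-70t-120 = ((5/33)t+10/33)(33t²-33t-396) + (0)
Last nonzero remainder: 33t²-33t-396. Dividing through by 33 gives the monic gcd t²-t-12.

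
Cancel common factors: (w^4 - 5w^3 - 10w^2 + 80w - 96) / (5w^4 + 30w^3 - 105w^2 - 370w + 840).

(w - 4)/(5w + 35)

Euclidean algorithm in ℚ[w]:
  w^4 - 5w^3 - 10w^2 + 80w - 96 = (1/5)(5w^4 + 30w^3 - 105w^2 - 370w + 840) + (-11w^3 + 11w^2 + 154w - 264)
  5w^4 + 30w^3 - 105w^2 - 370w + 840 = (-(5/11)w - 35/11)(-11w^3 + 11w^2 + 154w - 264) + (0)
Last nonzero remainder: -11w^3 + 11w^2 + 154w - 264. Dividing through by -11 gives the monic gcd w^3 - w^2 - 14w + 24.
Cancel w^3 - w^2 - 14w + 24 from numerator and denominator to get the reduced form.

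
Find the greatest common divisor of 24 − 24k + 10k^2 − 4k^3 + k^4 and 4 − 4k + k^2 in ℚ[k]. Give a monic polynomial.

Apply the Euclidean algorithm:
  k^4 − 4k^3 + 10k^2 − 24k + 24 = (k^2 + 6)(k^2 − 4k + 4) + (0)
The last nonzero remainder k^2 − 4k + 4 is already monic.

4 − 4k + k^2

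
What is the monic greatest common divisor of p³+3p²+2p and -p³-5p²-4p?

p²+p

By polynomial division,
  p³+3p²+2p = (-1)(-p³-5p²-4p) + (-2p²-2p)
  -p³-5p²-4p = ((1/2)p+2)(-2p²-2p) + (0)
Last nonzero remainder: -2p²-2p. Dividing through by -2 gives the monic gcd p²+p.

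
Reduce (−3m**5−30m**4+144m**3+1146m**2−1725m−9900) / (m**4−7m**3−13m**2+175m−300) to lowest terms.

(−3m**2−42m−99)/(m−3)

Apply the Euclidean algorithm:
  −3m**5−30m**4+144m**3+1146m**2−1725m−9900 = (−3m−51)(m**4−7m**3−13m**2+175m−300) + (−252m**3+1008m**2+6300m−25200)
  m**4−7m**3−13m**2+175m−300 = (−(1/252)m+1/84)(−252m**3+1008m**2+6300m−25200) + (0)
Last nonzero remainder: −252m**3+1008m**2+6300m−25200. Dividing through by −252 gives the monic gcd m**3−4m**2−25m+100.
Cancel m**3−4m**2−25m+100 from numerator and denominator to get the reduced form.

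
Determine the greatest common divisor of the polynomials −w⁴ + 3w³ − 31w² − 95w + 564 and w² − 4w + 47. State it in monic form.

Apply the Euclidean algorithm:
  −w⁴ + 3w³ − 31w² − 95w + 564 = (−w² − w + 12)(w² − 4w + 47) + (0)
The last nonzero remainder w² − 4w + 47 is already monic.

w² − 4w + 47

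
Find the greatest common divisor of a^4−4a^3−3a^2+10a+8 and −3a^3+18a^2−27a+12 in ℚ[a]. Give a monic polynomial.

Repeated division with remainder:
  a^4−4a^3−3a^2+10a+8 = (−(1/3)a−2/3)(−3a^3+18a^2−27a+12) + (−4a+16)
  −3a^3+18a^2−27a+12 = ((3/4)a^2−(3/2)a+3/4)(−4a+16) + (0)
Last nonzero remainder: −4a+16. Dividing through by −4 gives the monic gcd a−4.

a−4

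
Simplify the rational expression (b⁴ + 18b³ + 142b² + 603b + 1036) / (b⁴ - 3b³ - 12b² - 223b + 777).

(b² + 11b + 28)/(b² - 10b + 21)

Repeated division with remainder:
  b⁴ + 18b³ + 142b² + 603b + 1036 = (b⁴ - 3b³ - 12b² - 223b + 777) + (21b³ + 154b² + 826b + 259)
  b⁴ - 3b³ - 12b² - 223b + 777 = ((1/21)b - 31/63)(21b³ + 154b² + 826b + 259) + ((220/9)b² + (1540/9)b + 8140/9)
  21b³ + 154b² + 826b + 259 = ((189/220)b + 63/220)((220/9)b² + (1540/9)b + 8140/9) + (0)
Last nonzero remainder: (220/9)b² + (1540/9)b + 8140/9. Dividing through by 220/9 gives the monic gcd b² + 7b + 37.
Cancel b² + 7b + 37 from numerator and denominator to get the reduced form.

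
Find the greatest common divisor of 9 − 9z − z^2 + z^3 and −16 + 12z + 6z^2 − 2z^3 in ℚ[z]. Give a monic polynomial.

−1 + z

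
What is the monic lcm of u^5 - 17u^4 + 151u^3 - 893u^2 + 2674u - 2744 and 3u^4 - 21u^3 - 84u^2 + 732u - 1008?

By polynomial division,
  u^5 - 17u^4 + 151u^3 - 893u^2 + 2674u - 2744 = ((1/3)u - 10/3)(3u^4 - 21u^3 - 84u^2 + 732u - 1008) + (109u^3 - 1417u^2 + 5450u - 6104)
  3u^4 - 21u^3 - 84u^2 + 732u - 1008 = ((3/109)u + 18/109)(109u^3 - 1417u^2 + 5450u - 6104) + (0)
Last nonzero remainder: 109u^3 - 1417u^2 + 5450u - 6104. Dividing through by 109 gives the monic gcd u^3 - 13u^2 + 50u - 56.
Then lcm(f, g) = f·g / gcd(f, g); expanding and making the result monic gives the answer.

u^6 - 11u^5 + 49u^4 + 13u^3 - 2684u^2 + 13300u - 16464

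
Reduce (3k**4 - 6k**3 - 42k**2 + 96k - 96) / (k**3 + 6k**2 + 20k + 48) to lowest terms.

(3k**3 - 18k**2 + 30k - 24)/(k**2 + 2k + 12)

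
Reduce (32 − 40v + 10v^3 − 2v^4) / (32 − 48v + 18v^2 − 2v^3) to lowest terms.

(−4 + v^2)/(−4 + v)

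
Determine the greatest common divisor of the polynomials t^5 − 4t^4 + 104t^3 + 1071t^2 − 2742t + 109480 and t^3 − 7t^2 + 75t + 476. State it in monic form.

Repeated division with remainder:
  t^5 − 4t^4 + 104t^3 + 1071t^2 − 2742t + 109480 = (t^2 + 3t + 50)(t^3 − 7t^2 + 75t + 476) + (720t^2 − 7920t + 85680)
  t^3 − 7t^2 + 75t + 476 = ((1/720)t + 1/180)(720t^2 − 7920t + 85680) + (0)
Last nonzero remainder: 720t^2 − 7920t + 85680. Dividing through by 720 gives the monic gcd t^2 − 11t + 119.

t^2 − 11t + 119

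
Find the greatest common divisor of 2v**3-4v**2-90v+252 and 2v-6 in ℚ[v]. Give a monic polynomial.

Euclidean algorithm in ℚ[v]:
  2v**3-4v**2-90v+252 = (v**2+v-42)(2v-6) + (0)
Last nonzero remainder: 2v-6. Dividing through by 2 gives the monic gcd v-3.

v-3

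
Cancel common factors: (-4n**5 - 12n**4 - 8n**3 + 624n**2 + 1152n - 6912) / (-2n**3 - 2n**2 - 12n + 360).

Apply the Euclidean algorithm:
  -4n**5 - 12n**4 - 8n**3 + 624n**2 + 1152n - 6912 = (2n**2 + 4n - 12)(-2n**3 - 2n**2 - 12n + 360) + (-72n**2 - 432n - 2592)
  -2n**3 - 2n**2 - 12n + 360 = ((1/36)n - 5/36)(-72n**2 - 432n - 2592) + (0)
Last nonzero remainder: -72n**2 - 432n - 2592. Dividing through by -72 gives the monic gcd n**2 + 6n + 36.
Cancel n**2 + 6n + 36 from numerator and denominator to get the reduced form.

(2n**3 - 6n**2 - 32n + 96)/(n - 5)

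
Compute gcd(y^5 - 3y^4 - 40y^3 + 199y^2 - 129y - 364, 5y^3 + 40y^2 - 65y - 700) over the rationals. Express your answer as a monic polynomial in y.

y^2 + 3y - 28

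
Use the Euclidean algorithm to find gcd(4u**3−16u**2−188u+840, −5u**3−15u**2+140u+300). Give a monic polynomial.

By polynomial division,
  4u**3−16u**2−188u+840 = (−4/5)(−5u**3−15u**2+140u+300) + (−28u**2−76u+1080)
  −5u**3−15u**2+140u+300 = ((5/28)u+5/98)(−28u**2−76u+1080) + (−(2400/49)u+12000/49)
  −28u**2−76u+1080 = ((343/600)u+441/100)(−(2400/49)u+12000/49) + (0)
Last nonzero remainder: −(2400/49)u+12000/49. Dividing through by −2400/49 gives the monic gcd u−5.

u−5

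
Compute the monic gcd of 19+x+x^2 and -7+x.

By polynomial division,
  x^2+x+19 = (x+8)(x-7) + (75)
  x-7 = ((1/75)x-7/75)(75) + (0)
The last nonzero remainder is the constant 75, so the polynomials are coprime and gcd = 1.

1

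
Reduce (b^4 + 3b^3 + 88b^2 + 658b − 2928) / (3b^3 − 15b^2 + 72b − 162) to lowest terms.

(b^3 + 6b^2 + 106b + 976)/(3b^2 − 6b + 54)

Apply the Euclidean algorithm:
  b^4 + 3b^3 + 88b^2 + 658b − 2928 = ((1/3)b + 8/3)(3b^3 − 15b^2 + 72b − 162) + (104b^2 + 520b − 2496)
  3b^3 − 15b^2 + 72b − 162 = ((3/104)b − 15/52)(104b^2 + 520b − 2496) + (294b − 882)
  104b^2 + 520b − 2496 = ((52/147)b + 416/147)(294b − 882) + (0)
Last nonzero remainder: 294b − 882. Dividing through by 294 gives the monic gcd b − 3.
Cancel b − 3 from numerator and denominator to get the reduced form.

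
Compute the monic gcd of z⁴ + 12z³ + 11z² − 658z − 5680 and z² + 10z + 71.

z² + 10z + 71

By polynomial division,
  z⁴ + 12z³ + 11z² − 658z − 5680 = (z² + 2z − 80)(z² + 10z + 71) + (0)
The last nonzero remainder z² + 10z + 71 is already monic.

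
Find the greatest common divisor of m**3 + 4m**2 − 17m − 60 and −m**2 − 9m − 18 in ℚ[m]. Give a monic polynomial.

Euclidean algorithm in ℚ[m]:
  m**3 + 4m**2 − 17m − 60 = (−m + 5)(−m**2 − 9m − 18) + (10m + 30)
  −m**2 − 9m − 18 = (−(1/10)m − 3/5)(10m + 30) + (0)
Last nonzero remainder: 10m + 30. Dividing through by 10 gives the monic gcd m + 3.

m + 3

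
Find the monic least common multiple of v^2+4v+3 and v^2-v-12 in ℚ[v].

Repeated division with remainder:
  v^2+4v+3 = (v^2-v-12) + (5v+15)
  v^2-v-12 = ((1/5)v-4/5)(5v+15) + (0)
Last nonzero remainder: 5v+15. Dividing through by 5 gives the monic gcd v+3.
Then lcm(f, g) = f·g / gcd(f, g); expanding and making the result monic gives the answer.

v^3-13v-12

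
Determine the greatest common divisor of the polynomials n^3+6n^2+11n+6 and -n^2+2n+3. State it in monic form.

n+1

Repeated division with remainder:
  n^3+6n^2+11n+6 = (-n-8)(-n^2+2n+3) + (30n+30)
  -n^2+2n+3 = (-(1/30)n+1/10)(30n+30) + (0)
Last nonzero remainder: 30n+30. Dividing through by 30 gives the monic gcd n+1.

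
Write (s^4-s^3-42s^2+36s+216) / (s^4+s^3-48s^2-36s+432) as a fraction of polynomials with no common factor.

By polynomial division,
  s^4-s^3-42s^2+36s+216 = (s^4+s^3-48s^2-36s+432) + (-2s^3+6s^2+72s-216)
  s^4+s^3-48s^2-36s+432 = (-(1/2)s-2)(-2s^3+6s^2+72s-216) + (0)
Last nonzero remainder: -2s^3+6s^2+72s-216. Dividing through by -2 gives the monic gcd s^3-3s^2-36s+108.
Cancel s^3-3s^2-36s+108 from numerator and denominator to get the reduced form.

(s+2)/(s+4)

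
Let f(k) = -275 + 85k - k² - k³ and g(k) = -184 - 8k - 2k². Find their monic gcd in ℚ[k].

1

Apply the Euclidean algorithm:
  -k³ - k² + 85k - 275 = ((1/2)k - 3/2)(-2k² - 8k - 184) + (165k - 551)
  -2k² - 8k - 184 = (-(2/165)k - 2422/27225)(165k - 551) + (-6343922/27225)
  165k - 551 = (-(4492125/6343922)k + 15000975/6343922)(-6343922/27225) + (0)
The last nonzero remainder is the constant -6343922/27225, so the polynomials are coprime and gcd = 1.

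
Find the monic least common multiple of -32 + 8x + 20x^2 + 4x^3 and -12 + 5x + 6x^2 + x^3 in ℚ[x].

-24 - 2x + 17x^2 + 8x^3 + x^4

Repeated division with remainder:
  4x^3 + 20x^2 + 8x - 32 = (4)(x^3 + 6x^2 + 5x - 12) + (-4x^2 - 12x + 16)
  x^3 + 6x^2 + 5x - 12 = (-(1/4)x - 3/4)(-4x^2 - 12x + 16) + (0)
Last nonzero remainder: -4x^2 - 12x + 16. Dividing through by -4 gives the monic gcd x^2 + 3x - 4.
Then lcm(f, g) = f·g / gcd(f, g); expanding and making the result monic gives the answer.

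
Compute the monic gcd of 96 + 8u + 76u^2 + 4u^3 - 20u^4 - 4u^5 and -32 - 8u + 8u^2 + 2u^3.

Euclidean algorithm in ℚ[u]:
  -4u^5 - 20u^4 + 4u^3 + 76u^2 + 8u + 96 = (-2u^2 - 2u + 2)(2u^3 + 8u^2 - 8u - 32) + (-20u^2 - 40u + 160)
  2u^3 + 8u^2 - 8u - 32 = (-(1/10)u - 1/5)(-20u^2 - 40u + 160) + (0)
Last nonzero remainder: -20u^2 - 40u + 160. Dividing through by -20 gives the monic gcd u^2 + 2u - 8.

-8 + 2u + u^2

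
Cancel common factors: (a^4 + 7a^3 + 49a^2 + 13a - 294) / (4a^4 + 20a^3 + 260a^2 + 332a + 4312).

Apply the Euclidean algorithm:
  a^4 + 7a^3 + 49a^2 + 13a - 294 = (1/4)(4a^4 + 20a^3 + 260a^2 + 332a + 4312) + (2a^3 - 16a^2 - 70a - 1372)
  4a^4 + 20a^3 + 260a^2 + 332a + 4312 = (2a + 26)(2a^3 - 16a^2 - 70a - 1372) + (816a^2 + 4896a + 39984)
  2a^3 - 16a^2 - 70a - 1372 = ((1/408)a - 7/204)(816a^2 + 4896a + 39984) + (0)
Last nonzero remainder: 816a^2 + 4896a + 39984. Dividing through by 816 gives the monic gcd a^2 + 6a + 49.
Cancel a^2 + 6a + 49 from numerator and denominator to get the reduced form.

(a^2 + a - 6)/(4a^2 - 4a + 88)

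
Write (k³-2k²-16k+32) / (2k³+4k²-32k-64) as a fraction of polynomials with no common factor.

(k-2)/(2k+4)

Repeated division with remainder:
  k³-2k²-16k+32 = (1/2)(2k³+4k²-32k-64) + (-4k²+64)
  2k³+4k²-32k-64 = (-(1/2)k-1)(-4k²+64) + (0)
Last nonzero remainder: -4k²+64. Dividing through by -4 gives the monic gcd k²-16.
Cancel k²-16 from numerator and denominator to get the reduced form.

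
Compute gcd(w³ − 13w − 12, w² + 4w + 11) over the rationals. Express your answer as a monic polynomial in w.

1

Apply the Euclidean algorithm:
  w³ − 13w − 12 = (w − 4)(w² + 4w + 11) + (−8w + 32)
  w² + 4w + 11 = (−(1/8)w − 1)(−8w + 32) + (43)
  −8w + 32 = (−(8/43)w + 32/43)(43) + (0)
The last nonzero remainder is the constant 43, so the polynomials are coprime and gcd = 1.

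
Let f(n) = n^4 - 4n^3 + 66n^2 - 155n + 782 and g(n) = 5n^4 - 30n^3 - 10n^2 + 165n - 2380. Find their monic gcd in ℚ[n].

Apply the Euclidean algorithm:
  n^4 - 4n^3 + 66n^2 - 155n + 782 = (1/5)(5n^4 - 30n^3 - 10n^2 + 165n - 2380) + (2n^3 + 68n^2 - 188n + 1258)
  5n^4 - 30n^3 - 10n^2 + 165n - 2380 = ((5/2)n - 100)(2n^3 + 68n^2 - 188n + 1258) + (7260n^2 - 21780n + 123420)
  2n^3 + 68n^2 - 188n + 1258 = ((1/3630)n + 37/3630)(7260n^2 - 21780n + 123420) + (0)
Last nonzero remainder: 7260n^2 - 21780n + 123420. Dividing through by 7260 gives the monic gcd n^2 - 3n + 17.

n^2 - 3n + 17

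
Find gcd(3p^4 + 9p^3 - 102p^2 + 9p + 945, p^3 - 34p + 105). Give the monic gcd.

Apply the Euclidean algorithm:
  3p^4 + 9p^3 - 102p^2 + 9p + 945 = (3p + 9)(p^3 - 34p + 105) + (0)
The last nonzero remainder p^3 - 34p + 105 is already monic.

p^3 - 34p + 105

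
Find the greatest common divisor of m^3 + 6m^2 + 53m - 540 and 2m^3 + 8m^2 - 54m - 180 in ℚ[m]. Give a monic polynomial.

m - 5

Euclidean algorithm in ℚ[m]:
  m^3 + 6m^2 + 53m - 540 = (1/2)(2m^3 + 8m^2 - 54m - 180) + (2m^2 + 80m - 450)
  2m^3 + 8m^2 - 54m - 180 = (m - 36)(2m^2 + 80m - 450) + (3276m - 16380)
  2m^2 + 80m - 450 = ((1/1638)m + 5/182)(3276m - 16380) + (0)
Last nonzero remainder: 3276m - 16380. Dividing through by 3276 gives the monic gcd m - 5.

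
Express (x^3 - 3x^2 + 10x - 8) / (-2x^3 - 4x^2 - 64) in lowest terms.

By polynomial division,
  x^3 - 3x^2 + 10x - 8 = (-1/2)(-2x^3 - 4x^2 - 64) + (-5x^2 + 10x - 40)
  -2x^3 - 4x^2 - 64 = ((2/5)x + 8/5)(-5x^2 + 10x - 40) + (0)
Last nonzero remainder: -5x^2 + 10x - 40. Dividing through by -5 gives the monic gcd x^2 - 2x + 8.
Cancel x^2 - 2x + 8 from numerator and denominator to get the reduced form.

(-x + 1)/(2x + 8)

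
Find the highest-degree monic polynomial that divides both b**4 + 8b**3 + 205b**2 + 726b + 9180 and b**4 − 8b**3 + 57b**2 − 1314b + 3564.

b**2 + 6b + 108

Apply the Euclidean algorithm:
  b**4 + 8b**3 + 205b**2 + 726b + 9180 = (b**4 − 8b**3 + 57b**2 − 1314b + 3564) + (16b**3 + 148b**2 + 2040b + 5616)
  b**4 − 8b**3 + 57b**2 − 1314b + 3564 = ((1/16)b − 69/64)(16b**3 + 148b**2 + 2040b + 5616) + ((1425/16)b**2 + (4275/8)b + 38475/4)
  16b**3 + 148b**2 + 2040b + 5616 = ((256/1425)b + 832/1425)((1425/16)b**2 + (4275/8)b + 38475/4) + (0)
Last nonzero remainder: (1425/16)b**2 + (4275/8)b + 38475/4. Dividing through by 1425/16 gives the monic gcd b**2 + 6b + 108.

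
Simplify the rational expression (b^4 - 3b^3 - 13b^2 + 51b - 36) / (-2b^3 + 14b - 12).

(-b^3 + 2b^2 + 15b - 36)/(2b^2 + 2b - 12)

Repeated division with remainder:
  b^4 - 3b^3 - 13b^2 + 51b - 36 = (-(1/2)b + 3/2)(-2b^3 + 14b - 12) + (-6b^2 + 24b - 18)
  -2b^3 + 14b - 12 = ((1/3)b + 4/3)(-6b^2 + 24b - 18) + (-12b + 12)
  -6b^2 + 24b - 18 = ((1/2)b - 3/2)(-12b + 12) + (0)
Last nonzero remainder: -12b + 12. Dividing through by -12 gives the monic gcd b - 1.
Cancel b - 1 from numerator and denominator to get the reduced form.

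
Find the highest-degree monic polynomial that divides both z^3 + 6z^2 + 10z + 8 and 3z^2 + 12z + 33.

1

Repeated division with remainder:
  z^3 + 6z^2 + 10z + 8 = ((1/3)z + 2/3)(3z^2 + 12z + 33) + (-9z - 14)
  3z^2 + 12z + 33 = (-(1/3)z - 22/27)(-9z - 14) + (583/27)
  -9z - 14 = (-(243/583)z - 378/583)(583/27) + (0)
The last nonzero remainder is the constant 583/27, so the polynomials are coprime and gcd = 1.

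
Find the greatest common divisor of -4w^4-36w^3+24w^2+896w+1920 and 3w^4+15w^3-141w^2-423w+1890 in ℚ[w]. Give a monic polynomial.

w^2+w-30

Repeated division with remainder:
  -4w^4-36w^3+24w^2+896w+1920 = (-4/3)(3w^4+15w^3-141w^2-423w+1890) + (-16w^3-164w^2+332w+4440)
  3w^4+15w^3-141w^2-423w+1890 = (-(3/16)w+63/64)(-16w^3-164w^2+332w+4440) + ((1323/16)w^2+(1323/16)w-19845/8)
  -16w^3-164w^2+332w+4440 = (-(256/1323)w-2368/1323)((1323/16)w^2+(1323/16)w-19845/8) + (0)
Last nonzero remainder: (1323/16)w^2+(1323/16)w-19845/8. Dividing through by 1323/16 gives the monic gcd w^2+w-30.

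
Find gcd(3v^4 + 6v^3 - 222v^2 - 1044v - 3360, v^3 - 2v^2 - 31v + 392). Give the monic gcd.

By polynomial division,
  3v^4 + 6v^3 - 222v^2 - 1044v - 3360 = (3v + 12)(v^3 - 2v^2 - 31v + 392) + (-105v^2 - 1848v - 8064)
  v^3 - 2v^2 - 31v + 392 = (-(1/105)v + 14/75)(-105v^2 - 1848v - 8064) + ((5929/25)v + 47432/25)
  -105v^2 - 1848v - 8064 = (-(375/847)v - 3600/847)((5929/25)v + 47432/25) + (0)
Last nonzero remainder: (5929/25)v + 47432/25. Dividing through by 5929/25 gives the monic gcd v + 8.

v + 8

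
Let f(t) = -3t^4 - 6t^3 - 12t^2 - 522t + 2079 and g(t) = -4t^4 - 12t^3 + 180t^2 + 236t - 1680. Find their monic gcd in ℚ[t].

Repeated division with remainder:
  -3t^4 - 6t^3 - 12t^2 - 522t + 2079 = (3/4)(-4t^4 - 12t^3 + 180t^2 + 236t - 1680) + (3t^3 - 147t^2 - 699t + 3339)
  -4t^4 - 12t^3 + 180t^2 + 236t - 1680 = (-(4/3)t - 208/3)(3t^3 - 147t^2 - 699t + 3339) + (-10944t^2 - 43776t + 229824)
  3t^3 - 147t^2 - 699t + 3339 = (-(1/3648)t + 53/3648)(-10944t^2 - 43776t + 229824) + (0)
Last nonzero remainder: -10944t^2 - 43776t + 229824. Dividing through by -10944 gives the monic gcd t^2 + 4t - 21.

t^2 + 4t - 21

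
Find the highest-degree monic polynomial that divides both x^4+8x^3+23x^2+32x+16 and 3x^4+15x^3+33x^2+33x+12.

x^3+4x^2+7x+4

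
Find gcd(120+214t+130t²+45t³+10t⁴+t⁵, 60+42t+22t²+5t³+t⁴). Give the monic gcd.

Euclidean algorithm in ℚ[t]:
  t⁵+10t⁴+45t³+130t²+214t+120 = (t+5)(t⁴+5t³+22t²+42t+60) + (-2t³-22t²-56t-180)
  t⁴+5t³+22t²+42t+60 = (-(1/2)t+3)(-2t³-22t²-56t-180) + (60t²+120t+600)
  -2t³-22t²-56t-180 = (-(1/30)t-3/10)(60t²+120t+600) + (0)
Last nonzero remainder: 60t²+120t+600. Dividing through by 60 gives the monic gcd t²+2t+10.

10+2t+t²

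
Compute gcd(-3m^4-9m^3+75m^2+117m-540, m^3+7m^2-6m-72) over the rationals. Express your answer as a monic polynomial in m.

m^2+m-12

Repeated division with remainder:
  -3m^4-9m^3+75m^2+117m-540 = (-3m+12)(m^3+7m^2-6m-72) + (-27m^2-27m+324)
  m^3+7m^2-6m-72 = (-(1/27)m-2/9)(-27m^2-27m+324) + (0)
Last nonzero remainder: -27m^2-27m+324. Dividing through by -27 gives the monic gcd m^2+m-12.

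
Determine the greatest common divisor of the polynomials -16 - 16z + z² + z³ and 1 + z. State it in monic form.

1 + z

By polynomial division,
  z³ + z² - 16z - 16 = (z² - 16)(z + 1) + (0)
The last nonzero remainder z + 1 is already monic.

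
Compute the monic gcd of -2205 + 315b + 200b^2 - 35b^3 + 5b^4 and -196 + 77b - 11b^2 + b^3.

Repeated division with remainder:
  5b^4 - 35b^3 + 200b^2 + 315b - 2205 = (5b + 20)(b^3 - 11b^2 + 77b - 196) + (35b^2 - 245b + 1715)
  b^3 - 11b^2 + 77b - 196 = ((1/35)b - 4/35)(35b^2 - 245b + 1715) + (0)
Last nonzero remainder: 35b^2 - 245b + 1715. Dividing through by 35 gives the monic gcd b^2 - 7b + 49.

49 - 7b + b^2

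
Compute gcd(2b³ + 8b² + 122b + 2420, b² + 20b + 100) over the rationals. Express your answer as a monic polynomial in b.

b + 10

Repeated division with remainder:
  2b³ + 8b² + 122b + 2420 = (2b - 32)(b² + 20b + 100) + (562b + 5620)
  b² + 20b + 100 = ((1/562)b + 5/281)(562b + 5620) + (0)
Last nonzero remainder: 562b + 5620. Dividing through by 562 gives the monic gcd b + 10.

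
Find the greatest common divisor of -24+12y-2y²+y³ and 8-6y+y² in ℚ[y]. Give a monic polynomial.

Repeated division with remainder:
  y³-2y²+12y-24 = (y+4)(y²-6y+8) + (28y-56)
  y²-6y+8 = ((1/28)y-1/7)(28y-56) + (0)
Last nonzero remainder: 28y-56. Dividing through by 28 gives the monic gcd y-2.

-2+y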